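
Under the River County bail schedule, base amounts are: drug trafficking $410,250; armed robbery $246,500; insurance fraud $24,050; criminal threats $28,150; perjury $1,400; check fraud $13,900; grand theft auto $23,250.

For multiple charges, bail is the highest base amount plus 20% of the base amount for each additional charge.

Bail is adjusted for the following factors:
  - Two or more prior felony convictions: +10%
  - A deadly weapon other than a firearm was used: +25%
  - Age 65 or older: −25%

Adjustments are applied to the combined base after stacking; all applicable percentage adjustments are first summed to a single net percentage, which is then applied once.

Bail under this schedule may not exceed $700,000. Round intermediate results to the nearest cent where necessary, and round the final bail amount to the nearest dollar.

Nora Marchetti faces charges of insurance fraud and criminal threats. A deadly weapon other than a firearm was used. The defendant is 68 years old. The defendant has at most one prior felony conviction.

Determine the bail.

Base amounts from the schedule: insurance fraud $24,050; criminal threats $28,150.
Stacking rule: highest base plus 20% of each additional charge. Highest is criminal threats at $28,150. Additional: $24,050 × 20% = $4,810. Combined base = $28,150 + $4,810 = $32,960.
Net percentage adjustment: +25% −25% = +0%. $32,960 × 1 = $32,960.
$32,960 is within the $700,000 maximum.

$32,960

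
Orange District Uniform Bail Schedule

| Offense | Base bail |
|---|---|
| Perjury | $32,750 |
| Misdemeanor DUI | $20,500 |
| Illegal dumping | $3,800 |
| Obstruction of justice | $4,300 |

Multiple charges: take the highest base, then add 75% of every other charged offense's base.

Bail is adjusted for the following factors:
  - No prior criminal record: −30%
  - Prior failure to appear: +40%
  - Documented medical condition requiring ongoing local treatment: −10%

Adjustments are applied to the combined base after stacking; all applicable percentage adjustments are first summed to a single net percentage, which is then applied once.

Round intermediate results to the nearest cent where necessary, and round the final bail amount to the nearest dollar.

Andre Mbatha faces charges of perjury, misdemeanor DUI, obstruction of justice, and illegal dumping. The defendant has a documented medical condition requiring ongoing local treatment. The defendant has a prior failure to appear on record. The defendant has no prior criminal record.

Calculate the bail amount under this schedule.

$54,200

Base amounts from the schedule: perjury $32,750; misdemeanor DUI $20,500; obstruction of justice $4,300; illegal dumping $3,800.
Stacking rule: highest base plus 75% of each additional charge. Highest is perjury at $32,750. Additional: $20,500 × 75% = $15,375; $4,300 × 75% = $3,225; $3,800 × 75% = $2,850. Combined base = $32,750 + $21,450 = $54,200.
Net percentage adjustment: −30% +40% −10% = +0%. $54,200 × 1 = $54,200.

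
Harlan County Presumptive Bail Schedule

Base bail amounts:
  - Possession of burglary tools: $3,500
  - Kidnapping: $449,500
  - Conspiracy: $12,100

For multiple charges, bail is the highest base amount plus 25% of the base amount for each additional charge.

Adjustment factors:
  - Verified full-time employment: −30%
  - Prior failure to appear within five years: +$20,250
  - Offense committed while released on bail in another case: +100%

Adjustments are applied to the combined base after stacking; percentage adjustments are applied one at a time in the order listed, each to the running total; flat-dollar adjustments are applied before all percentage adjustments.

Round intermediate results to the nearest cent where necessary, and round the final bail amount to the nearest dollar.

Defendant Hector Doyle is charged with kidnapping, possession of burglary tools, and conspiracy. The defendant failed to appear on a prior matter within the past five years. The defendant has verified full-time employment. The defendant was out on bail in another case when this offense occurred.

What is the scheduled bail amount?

Base amounts from the schedule: kidnapping $449,500; possession of burglary tools $3,500; conspiracy $12,100.
Stacking rule: highest base plus 25% of each additional charge. Highest is kidnapping at $449,500. Additional: $3,500 × 25% = $875; $12,100 × 25% = $3,025. Combined base = $449,500 + $3,900 = $453,400.
Prior failure to appear within five years (+$20,250 flat): $453,400 + $20,250 = $473,650.
Verified full-time employment (−30%): $473,650 × 0.7 = $331,555.
Offense committed while released on bail in another case (+100%): $331,555 × 2 = $663,110.

$663,110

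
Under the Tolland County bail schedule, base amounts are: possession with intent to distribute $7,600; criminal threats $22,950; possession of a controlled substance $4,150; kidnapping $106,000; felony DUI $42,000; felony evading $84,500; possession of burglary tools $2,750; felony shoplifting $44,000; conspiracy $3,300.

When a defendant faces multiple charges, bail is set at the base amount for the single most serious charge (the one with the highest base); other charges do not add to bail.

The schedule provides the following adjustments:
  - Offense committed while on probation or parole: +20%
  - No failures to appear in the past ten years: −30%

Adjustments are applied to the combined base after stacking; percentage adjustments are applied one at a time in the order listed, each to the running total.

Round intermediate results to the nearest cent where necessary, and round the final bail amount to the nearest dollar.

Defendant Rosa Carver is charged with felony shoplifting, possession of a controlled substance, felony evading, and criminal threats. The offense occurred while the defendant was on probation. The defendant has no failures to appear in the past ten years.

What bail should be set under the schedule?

Base amounts from the schedule: felony shoplifting $44,000; possession of a controlled substance $4,150; felony evading $84,500; criminal threats $22,950.
Stacking rule: use the highest base only. Highest is felony evading at $84,500. Combined base = $84,500.
Offense committed while on probation or parole (+20%): $84,500 × 1.2 = $101,400.
No failures to appear in the past ten years (−30%): $101,400 × 0.7 = $70,980.

$70,980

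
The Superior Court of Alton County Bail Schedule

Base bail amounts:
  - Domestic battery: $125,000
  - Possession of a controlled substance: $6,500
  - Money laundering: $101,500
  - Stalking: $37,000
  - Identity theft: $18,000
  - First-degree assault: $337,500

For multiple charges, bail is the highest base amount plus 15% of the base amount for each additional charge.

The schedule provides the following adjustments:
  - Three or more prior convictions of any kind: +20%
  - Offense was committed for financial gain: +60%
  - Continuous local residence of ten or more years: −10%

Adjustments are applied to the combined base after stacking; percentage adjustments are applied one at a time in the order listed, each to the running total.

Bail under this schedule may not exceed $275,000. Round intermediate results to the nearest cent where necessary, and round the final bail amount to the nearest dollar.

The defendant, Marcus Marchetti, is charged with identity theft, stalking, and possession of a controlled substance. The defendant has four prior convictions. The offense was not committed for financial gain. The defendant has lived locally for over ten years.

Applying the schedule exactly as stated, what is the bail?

Base amounts from the schedule: identity theft $18,000; stalking $37,000; possession of a controlled substance $6,500.
Stacking rule: highest base plus 15% of each additional charge. Highest is stalking at $37,000. Additional: $18,000 × 15% = $2,700; $6,500 × 15% = $975. Combined base = $37,000 + $3,675 = $40,675.
Three or more prior convictions of any kind (+20%): $40,675 × 1.2 = $48,810.
Continuous local residence of ten or more years (−10%): $48,810 × 0.9 = $43,929.
$43,929 is within the $275,000 maximum.

$43,929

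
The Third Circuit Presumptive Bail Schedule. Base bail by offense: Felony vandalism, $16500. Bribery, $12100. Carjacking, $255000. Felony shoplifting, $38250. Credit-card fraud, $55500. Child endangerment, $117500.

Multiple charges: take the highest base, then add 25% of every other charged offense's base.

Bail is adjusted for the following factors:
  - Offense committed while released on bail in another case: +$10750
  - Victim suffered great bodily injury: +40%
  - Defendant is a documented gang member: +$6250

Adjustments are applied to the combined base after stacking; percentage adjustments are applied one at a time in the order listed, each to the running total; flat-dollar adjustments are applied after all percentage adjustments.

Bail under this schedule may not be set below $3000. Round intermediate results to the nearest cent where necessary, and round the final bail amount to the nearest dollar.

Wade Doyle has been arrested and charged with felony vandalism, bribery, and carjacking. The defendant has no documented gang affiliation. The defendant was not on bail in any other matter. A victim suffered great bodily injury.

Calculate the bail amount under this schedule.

Base amounts from the schedule: felony vandalism $16500; bribery $12100; carjacking $255000.
Stacking rule: highest base plus 25% of each additional charge. Highest is carjacking at $255000. Additional: $16500 × 25% = $4125; $12100 × 25% = $3025. Combined base = $255000 + $7150 = $262150.
Victim suffered great bodily injury (+40%): $262150 × 1.4 = $367010.
$367010 is at or above the $3000 minimum.

$367010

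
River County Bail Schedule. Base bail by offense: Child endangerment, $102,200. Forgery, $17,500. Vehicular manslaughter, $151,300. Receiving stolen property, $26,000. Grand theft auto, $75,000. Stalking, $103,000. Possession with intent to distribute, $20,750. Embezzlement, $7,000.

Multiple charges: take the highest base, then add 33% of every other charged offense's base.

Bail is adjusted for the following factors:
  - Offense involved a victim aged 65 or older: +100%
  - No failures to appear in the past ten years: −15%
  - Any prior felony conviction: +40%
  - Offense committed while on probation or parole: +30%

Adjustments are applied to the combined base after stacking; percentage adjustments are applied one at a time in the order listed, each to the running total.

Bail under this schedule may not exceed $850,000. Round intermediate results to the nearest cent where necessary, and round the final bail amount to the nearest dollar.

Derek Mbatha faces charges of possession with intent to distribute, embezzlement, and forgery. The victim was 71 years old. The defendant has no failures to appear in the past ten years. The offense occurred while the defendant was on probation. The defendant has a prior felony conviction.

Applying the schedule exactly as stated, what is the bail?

Base amounts from the schedule: possession with intent to distribute $20,750; embezzlement $7,000; forgery $17,500.
Stacking rule: highest base plus 33% of each additional charge. Highest is possession with intent to distribute at $20,750. Additional: $7,000 × 33% = $2,310; $17,500 × 33% = $5,775. Combined base = $20,750 + $8,085 = $28,835.
Offense involved a victim aged 65 or older (+100%): $28,835 × 2 = $57,670.
No failures to appear in the past ten years (−15%): $57,670 × 0.85 = $49,019.50.
Any prior felony conviction (+40%): $49,019.50 × 1.4 = $68,627.30.
Offense committed while on probation or parole (+30%): $68,627.30 × 1.3 = $89,215.49.
$89,215.49 is within the $850,000 maximum.
Rounded to the nearest dollar: $89,215.

$89,215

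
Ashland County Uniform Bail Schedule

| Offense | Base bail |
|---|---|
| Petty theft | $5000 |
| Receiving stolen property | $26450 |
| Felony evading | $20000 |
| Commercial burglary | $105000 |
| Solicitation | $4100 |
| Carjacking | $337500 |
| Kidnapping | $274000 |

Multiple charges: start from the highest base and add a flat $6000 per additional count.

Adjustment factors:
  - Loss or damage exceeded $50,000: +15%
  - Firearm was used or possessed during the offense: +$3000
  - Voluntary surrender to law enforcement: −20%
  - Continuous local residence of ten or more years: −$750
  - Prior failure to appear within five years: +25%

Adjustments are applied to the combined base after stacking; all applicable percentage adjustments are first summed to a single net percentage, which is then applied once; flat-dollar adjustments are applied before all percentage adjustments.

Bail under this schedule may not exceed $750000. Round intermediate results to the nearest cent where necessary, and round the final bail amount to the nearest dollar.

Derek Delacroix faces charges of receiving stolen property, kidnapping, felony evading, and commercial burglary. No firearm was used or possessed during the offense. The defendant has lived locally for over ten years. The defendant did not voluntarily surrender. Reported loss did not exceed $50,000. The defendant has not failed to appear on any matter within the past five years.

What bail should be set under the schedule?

$291250

Base amounts from the schedule: receiving stolen property $26450; kidnapping $274000; felony evading $20000; commercial burglary $105000.
Stacking rule: highest base plus $6000 per additional charge. Highest is kidnapping at $274000; 3 additional charges → +$18000. Combined base = $292000.
Continuous local residence of ten or more years (−$750 flat): $292000 − $750 = $291250.
$291250 is within the $750000 maximum.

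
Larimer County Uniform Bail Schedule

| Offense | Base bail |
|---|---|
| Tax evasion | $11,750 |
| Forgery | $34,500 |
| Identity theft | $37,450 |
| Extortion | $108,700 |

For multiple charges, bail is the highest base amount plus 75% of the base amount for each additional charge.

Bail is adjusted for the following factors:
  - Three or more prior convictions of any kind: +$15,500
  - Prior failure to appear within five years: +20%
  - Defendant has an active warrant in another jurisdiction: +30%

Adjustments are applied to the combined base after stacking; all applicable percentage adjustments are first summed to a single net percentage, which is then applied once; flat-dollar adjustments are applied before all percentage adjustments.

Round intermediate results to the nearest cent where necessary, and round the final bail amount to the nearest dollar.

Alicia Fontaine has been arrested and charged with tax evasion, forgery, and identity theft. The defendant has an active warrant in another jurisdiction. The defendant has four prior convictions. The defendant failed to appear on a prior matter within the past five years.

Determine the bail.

$131,456

Base amounts from the schedule: tax evasion $11,750; forgery $34,500; identity theft $37,450.
Stacking rule: highest base plus 75% of each additional charge. Highest is identity theft at $37,450. Additional: $11,750 × 75% = $8,812.50; $34,500 × 75% = $25,875. Combined base = $37,450 + $34,687.50 = $72,137.50.
Three or more prior convictions of any kind (+$15,500 flat): $72,137.50 + $15,500 = $87,637.50.
Net percentage adjustment: +20% +30% = +50%. $87,637.50 × 1.5 = $131,456.25.
Rounded to the nearest dollar: $131,456.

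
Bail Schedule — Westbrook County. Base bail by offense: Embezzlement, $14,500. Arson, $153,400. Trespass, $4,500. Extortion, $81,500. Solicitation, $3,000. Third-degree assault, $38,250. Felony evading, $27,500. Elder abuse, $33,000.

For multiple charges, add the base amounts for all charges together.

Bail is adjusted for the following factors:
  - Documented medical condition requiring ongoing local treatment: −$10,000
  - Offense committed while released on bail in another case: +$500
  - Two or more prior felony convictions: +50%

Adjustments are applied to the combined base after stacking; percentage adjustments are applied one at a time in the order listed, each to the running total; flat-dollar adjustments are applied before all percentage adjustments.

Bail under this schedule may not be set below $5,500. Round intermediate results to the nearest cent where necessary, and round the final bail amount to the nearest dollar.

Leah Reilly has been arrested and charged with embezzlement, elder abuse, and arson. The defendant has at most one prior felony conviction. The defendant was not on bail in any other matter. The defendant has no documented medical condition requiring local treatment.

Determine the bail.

$200,900

Base amounts from the schedule: embezzlement $14,500; elder abuse $33,000; arson $153,400.
Stacking rule: sum of all bases. $14,500 + $33,000 + $153,400 = $200,900.
No adjustment factors apply to this defendant.
$200,900 is at or above the $5,500 minimum.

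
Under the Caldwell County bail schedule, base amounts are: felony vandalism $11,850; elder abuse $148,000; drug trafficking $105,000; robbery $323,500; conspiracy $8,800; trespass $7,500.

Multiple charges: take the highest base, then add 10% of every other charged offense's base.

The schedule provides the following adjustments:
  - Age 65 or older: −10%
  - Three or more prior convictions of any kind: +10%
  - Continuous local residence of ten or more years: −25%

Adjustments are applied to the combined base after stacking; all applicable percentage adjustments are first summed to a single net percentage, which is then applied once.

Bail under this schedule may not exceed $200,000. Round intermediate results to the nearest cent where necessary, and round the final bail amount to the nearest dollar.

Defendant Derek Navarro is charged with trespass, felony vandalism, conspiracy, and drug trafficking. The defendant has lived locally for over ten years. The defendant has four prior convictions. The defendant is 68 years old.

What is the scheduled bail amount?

$80,861

Base amounts from the schedule: trespass $7,500; felony vandalism $11,850; conspiracy $8,800; drug trafficking $105,000.
Stacking rule: highest base plus 10% of each additional charge. Highest is drug trafficking at $105,000. Additional: $7,500 × 10% = $750; $11,850 × 10% = $1,185; $8,800 × 10% = $880. Combined base = $105,000 + $2,815 = $107,815.
Net percentage adjustment: −10% +10% −25% = −25%. $107,815 × 0.75 = $80,861.25.
$80,861.25 is within the $200,000 maximum.
Rounded to the nearest dollar: $80,861.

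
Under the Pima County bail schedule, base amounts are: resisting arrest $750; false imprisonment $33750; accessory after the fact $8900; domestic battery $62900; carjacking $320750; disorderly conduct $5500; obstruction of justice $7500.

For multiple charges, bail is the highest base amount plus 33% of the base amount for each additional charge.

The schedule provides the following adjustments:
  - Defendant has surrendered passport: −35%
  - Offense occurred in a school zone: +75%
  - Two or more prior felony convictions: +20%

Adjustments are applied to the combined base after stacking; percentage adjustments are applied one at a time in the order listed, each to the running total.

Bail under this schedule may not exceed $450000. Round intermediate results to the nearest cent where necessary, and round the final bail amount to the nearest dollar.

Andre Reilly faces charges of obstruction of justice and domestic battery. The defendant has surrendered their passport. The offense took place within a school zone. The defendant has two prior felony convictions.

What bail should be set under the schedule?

Base amounts from the schedule: obstruction of justice $7500; domestic battery $62900.
Stacking rule: highest base plus 33% of each additional charge. Highest is domestic battery at $62900. Additional: $7500 × 33% = $2475. Combined base = $62900 + $2475 = $65375.
Defendant has surrendered passport (−35%): $65375 × 0.65 = $42493.75.
Offense occurred in a school zone (+75%): $42493.75 × 1.75 = $74364.06.
Two or more prior felony convictions (+20%): $74364.06 × 1.2 = $89236.87.
$89236.87 is within the $450000 maximum.
Rounded to the nearest dollar: $89237.

$89237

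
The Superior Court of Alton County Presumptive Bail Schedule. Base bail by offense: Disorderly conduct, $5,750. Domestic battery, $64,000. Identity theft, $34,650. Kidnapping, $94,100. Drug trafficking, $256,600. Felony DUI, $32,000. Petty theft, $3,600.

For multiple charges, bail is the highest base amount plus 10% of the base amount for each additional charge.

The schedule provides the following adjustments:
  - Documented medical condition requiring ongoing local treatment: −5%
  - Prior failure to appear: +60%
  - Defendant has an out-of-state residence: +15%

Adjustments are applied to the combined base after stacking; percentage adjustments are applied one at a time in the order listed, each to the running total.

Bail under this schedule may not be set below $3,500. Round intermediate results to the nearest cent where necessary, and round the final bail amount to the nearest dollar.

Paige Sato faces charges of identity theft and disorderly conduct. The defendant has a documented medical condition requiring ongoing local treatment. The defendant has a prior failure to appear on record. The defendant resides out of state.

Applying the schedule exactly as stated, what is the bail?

$61,573

Base amounts from the schedule: identity theft $34,650; disorderly conduct $5,750.
Stacking rule: highest base plus 10% of each additional charge. Highest is identity theft at $34,650. Additional: $5,750 × 10% = $575. Combined base = $34,650 + $575 = $35,225.
Documented medical condition requiring ongoing local treatment (−5%): $35,225 × 0.95 = $33,463.75.
Prior failure to appear (+60%): $33,463.75 × 1.6 = $53,542.
Defendant has an out-of-state residence (+15%): $53,542 × 1.15 = $61,573.30.
$61,573.30 is at or above the $3,500 minimum.
Rounded to the nearest dollar: $61,573.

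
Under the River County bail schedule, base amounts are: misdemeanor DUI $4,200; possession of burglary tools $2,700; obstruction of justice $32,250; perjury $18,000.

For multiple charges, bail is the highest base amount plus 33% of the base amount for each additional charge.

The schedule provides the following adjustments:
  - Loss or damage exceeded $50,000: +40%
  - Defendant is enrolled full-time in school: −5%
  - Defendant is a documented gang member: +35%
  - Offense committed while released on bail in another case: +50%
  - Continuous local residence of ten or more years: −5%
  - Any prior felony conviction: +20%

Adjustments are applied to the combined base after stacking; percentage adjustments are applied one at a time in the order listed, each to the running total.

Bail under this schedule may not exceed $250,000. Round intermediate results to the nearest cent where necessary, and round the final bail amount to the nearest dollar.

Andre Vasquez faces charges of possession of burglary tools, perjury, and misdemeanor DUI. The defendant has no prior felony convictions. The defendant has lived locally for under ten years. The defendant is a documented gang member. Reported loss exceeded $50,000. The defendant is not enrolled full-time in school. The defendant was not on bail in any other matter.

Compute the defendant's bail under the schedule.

Base amounts from the schedule: possession of burglary tools $2,700; perjury $18,000; misdemeanor DUI $4,200.
Stacking rule: highest base plus 33% of each additional charge. Highest is perjury at $18,000. Additional: $2,700 × 33% = $891; $4,200 × 33% = $1,386. Combined base = $18,000 + $2,277 = $20,277.
Loss or damage exceeded $50,000 (+40%): $20,277 × 1.4 = $28,387.80.
Defendant is a documented gang member (+35%): $28,387.80 × 1.35 = $38,323.53.
$38,323.53 is within the $250,000 maximum.
Rounded to the nearest dollar: $38,324.

$38,324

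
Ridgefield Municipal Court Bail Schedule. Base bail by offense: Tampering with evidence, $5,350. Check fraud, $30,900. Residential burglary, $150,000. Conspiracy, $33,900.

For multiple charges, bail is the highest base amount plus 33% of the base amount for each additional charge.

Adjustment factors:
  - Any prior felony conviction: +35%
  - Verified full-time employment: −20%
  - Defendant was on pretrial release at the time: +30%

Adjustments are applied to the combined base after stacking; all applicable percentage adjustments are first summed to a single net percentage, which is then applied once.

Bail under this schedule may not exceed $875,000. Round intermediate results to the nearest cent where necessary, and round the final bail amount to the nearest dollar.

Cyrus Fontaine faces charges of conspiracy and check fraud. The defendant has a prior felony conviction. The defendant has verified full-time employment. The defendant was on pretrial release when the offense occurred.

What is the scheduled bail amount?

Base amounts from the schedule: conspiracy $33,900; check fraud $30,900.
Stacking rule: highest base plus 33% of each additional charge. Highest is conspiracy at $33,900. Additional: $30,900 × 33% = $10,197. Combined base = $33,900 + $10,197 = $44,097.
Net percentage adjustment: +35% −20% +30% = +45%. $44,097 × 1.45 = $63,940.65.
$63,940.65 is within the $875,000 maximum.
Rounded to the nearest dollar: $63,941.

$63,941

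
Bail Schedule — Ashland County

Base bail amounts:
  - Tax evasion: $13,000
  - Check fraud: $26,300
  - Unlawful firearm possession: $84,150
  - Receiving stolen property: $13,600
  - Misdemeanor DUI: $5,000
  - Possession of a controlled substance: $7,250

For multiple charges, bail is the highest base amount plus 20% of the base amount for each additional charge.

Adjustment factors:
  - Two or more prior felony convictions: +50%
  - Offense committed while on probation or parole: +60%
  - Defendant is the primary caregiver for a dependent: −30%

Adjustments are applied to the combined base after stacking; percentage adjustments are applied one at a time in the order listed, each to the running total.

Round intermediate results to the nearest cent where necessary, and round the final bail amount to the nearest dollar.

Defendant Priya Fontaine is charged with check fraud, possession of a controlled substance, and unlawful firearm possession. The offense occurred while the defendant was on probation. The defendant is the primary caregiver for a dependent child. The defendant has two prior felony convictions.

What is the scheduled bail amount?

$152,645

Base amounts from the schedule: check fraud $26,300; possession of a controlled substance $7,250; unlawful firearm possession $84,150.
Stacking rule: highest base plus 20% of each additional charge. Highest is unlawful firearm possession at $84,150. Additional: $26,300 × 20% = $5,260; $7,250 × 20% = $1,450. Combined base = $84,150 + $6,710 = $90,860.
Two or more prior felony convictions (+50%): $90,860 × 1.5 = $136,290.
Offense committed while on probation or parole (+60%): $136,290 × 1.6 = $218,064.
Defendant is the primary caregiver for a dependent (−30%): $218,064 × 0.7 = $152,644.80.
Rounded to the nearest dollar: $152,645.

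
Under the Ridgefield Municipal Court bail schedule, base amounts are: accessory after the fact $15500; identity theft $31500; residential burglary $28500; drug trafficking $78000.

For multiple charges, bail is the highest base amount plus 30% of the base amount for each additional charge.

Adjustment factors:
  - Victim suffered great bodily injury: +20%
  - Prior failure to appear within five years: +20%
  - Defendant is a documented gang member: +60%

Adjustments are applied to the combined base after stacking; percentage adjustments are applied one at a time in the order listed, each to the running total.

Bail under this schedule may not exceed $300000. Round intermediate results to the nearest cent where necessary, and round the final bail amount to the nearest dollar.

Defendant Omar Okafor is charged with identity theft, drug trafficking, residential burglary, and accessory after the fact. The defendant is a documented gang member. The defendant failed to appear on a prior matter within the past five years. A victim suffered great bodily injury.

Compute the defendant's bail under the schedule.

$231898

Base amounts from the schedule: identity theft $31500; drug trafficking $78000; residential burglary $28500; accessory after the fact $15500.
Stacking rule: highest base plus 30% of each additional charge. Highest is drug trafficking at $78000. Additional: $31500 × 30% = $9450; $28500 × 30% = $8550; $15500 × 30% = $4650. Combined base = $78000 + $22650 = $100650.
Victim suffered great bodily injury (+20%): $100650 × 1.2 = $120780.
Prior failure to appear within five years (+20%): $120780 × 1.2 = $144936.
Defendant is a documented gang member (+60%): $144936 × 1.6 = $231897.60.
$231897.60 is within the $300000 maximum.
Rounded to the nearest dollar: $231898.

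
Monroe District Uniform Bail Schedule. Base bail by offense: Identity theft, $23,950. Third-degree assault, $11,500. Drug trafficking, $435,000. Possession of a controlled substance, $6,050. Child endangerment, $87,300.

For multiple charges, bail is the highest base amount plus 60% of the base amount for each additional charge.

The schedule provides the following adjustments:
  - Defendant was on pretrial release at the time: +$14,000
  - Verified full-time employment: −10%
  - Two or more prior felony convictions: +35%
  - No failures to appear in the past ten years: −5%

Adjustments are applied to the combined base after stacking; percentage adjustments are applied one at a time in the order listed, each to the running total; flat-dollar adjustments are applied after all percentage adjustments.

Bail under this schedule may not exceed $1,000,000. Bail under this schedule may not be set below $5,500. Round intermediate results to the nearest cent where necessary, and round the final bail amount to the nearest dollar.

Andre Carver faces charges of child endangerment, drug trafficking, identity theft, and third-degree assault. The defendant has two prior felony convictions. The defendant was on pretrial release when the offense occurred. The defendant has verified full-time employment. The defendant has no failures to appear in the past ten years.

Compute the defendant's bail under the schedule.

$601,109

Base amounts from the schedule: child endangerment $87,300; drug trafficking $435,000; identity theft $23,950; third-degree assault $11,500.
Stacking rule: highest base plus 60% of each additional charge. Highest is drug trafficking at $435,000. Additional: $87,300 × 60% = $52,380; $23,950 × 60% = $14,370; $11,500 × 60% = $6,900. Combined base = $435,000 + $73,650 = $508,650.
Verified full-time employment (−10%): $508,650 × 0.9 = $457,785.
Two or more prior felony convictions (+35%): $457,785 × 1.35 = $618,009.75.
No failures to appear in the past ten years (−5%): $618,009.75 × 0.95 = $587,109.26.
Defendant was on pretrial release at the time (+$14,000 flat): $587,109.26 + $14,000 = $601,109.26.
$601,109.26 is within the $1,000,000 maximum.
$601,109.26 is at or above the $5,500 minimum.
Rounded to the nearest dollar: $601,109.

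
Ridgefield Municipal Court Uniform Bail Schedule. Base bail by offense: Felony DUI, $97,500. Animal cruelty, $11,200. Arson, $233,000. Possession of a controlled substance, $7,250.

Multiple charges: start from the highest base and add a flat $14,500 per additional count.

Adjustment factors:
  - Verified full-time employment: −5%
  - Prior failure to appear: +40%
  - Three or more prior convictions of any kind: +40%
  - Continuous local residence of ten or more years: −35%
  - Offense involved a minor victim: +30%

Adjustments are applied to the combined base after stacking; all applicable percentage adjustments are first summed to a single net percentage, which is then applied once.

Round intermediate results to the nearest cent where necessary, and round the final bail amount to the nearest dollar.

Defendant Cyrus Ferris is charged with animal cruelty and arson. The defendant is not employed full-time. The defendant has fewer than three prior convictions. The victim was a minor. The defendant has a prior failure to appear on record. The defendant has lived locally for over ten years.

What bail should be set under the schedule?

$334,125

Base amounts from the schedule: animal cruelty $11,200; arson $233,000.
Stacking rule: highest base plus $14,500 per additional charge. Highest is arson at $233,000; 1 additional charge → +$14,500. Combined base = $247,500.
Net percentage adjustment: +40% −35% +30% = +35%. $247,500 × 1.35 = $334,125.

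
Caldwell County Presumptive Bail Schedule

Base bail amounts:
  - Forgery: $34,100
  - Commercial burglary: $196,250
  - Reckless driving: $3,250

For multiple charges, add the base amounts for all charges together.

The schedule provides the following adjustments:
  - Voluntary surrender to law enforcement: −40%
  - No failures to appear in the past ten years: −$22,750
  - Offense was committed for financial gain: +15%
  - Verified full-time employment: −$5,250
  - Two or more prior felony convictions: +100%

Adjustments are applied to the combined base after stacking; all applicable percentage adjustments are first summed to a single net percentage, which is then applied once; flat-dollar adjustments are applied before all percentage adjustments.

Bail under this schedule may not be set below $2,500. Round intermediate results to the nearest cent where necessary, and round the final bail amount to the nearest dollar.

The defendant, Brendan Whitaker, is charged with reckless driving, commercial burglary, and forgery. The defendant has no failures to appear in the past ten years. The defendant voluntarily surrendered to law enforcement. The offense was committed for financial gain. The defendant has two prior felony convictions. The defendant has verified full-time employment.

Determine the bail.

Base amounts from the schedule: reckless driving $3,250; commercial burglary $196,250; forgery $34,100.
Stacking rule: sum of all bases. $3,250 + $196,250 + $34,100 = $233,600.
No failures to appear in the past ten years (−$22,750 flat): $233,600 − $22,750 = $210,850.
Verified full-time employment (−$5,250 flat): $210,850 − $5,250 = $205,600.
Net percentage adjustment: −40% +15% +100% = +75%. $205,600 × 1.75 = $359,800.
$359,800 is at or above the $2,500 minimum.

$359,800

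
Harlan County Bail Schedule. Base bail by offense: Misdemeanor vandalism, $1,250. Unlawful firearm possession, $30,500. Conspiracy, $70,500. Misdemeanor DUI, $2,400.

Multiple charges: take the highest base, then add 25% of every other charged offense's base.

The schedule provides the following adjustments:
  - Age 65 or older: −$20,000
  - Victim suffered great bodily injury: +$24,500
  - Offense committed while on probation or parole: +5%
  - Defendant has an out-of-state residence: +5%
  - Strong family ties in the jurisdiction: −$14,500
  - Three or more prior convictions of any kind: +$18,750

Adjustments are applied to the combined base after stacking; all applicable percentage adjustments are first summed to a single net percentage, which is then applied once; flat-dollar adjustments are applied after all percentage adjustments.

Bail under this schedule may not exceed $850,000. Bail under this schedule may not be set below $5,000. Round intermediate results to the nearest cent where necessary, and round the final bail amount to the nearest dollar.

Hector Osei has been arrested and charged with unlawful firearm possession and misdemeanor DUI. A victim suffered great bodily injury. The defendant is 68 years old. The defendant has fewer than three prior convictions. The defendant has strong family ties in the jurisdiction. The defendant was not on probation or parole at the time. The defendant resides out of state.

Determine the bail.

$22,655

Base amounts from the schedule: unlawful firearm possession $30,500; misdemeanor DUI $2,400.
Stacking rule: highest base plus 25% of each additional charge. Highest is unlawful firearm possession at $30,500. Additional: $2,400 × 25% = $600. Combined base = $30,500 + $600 = $31,100.
Defendant has an out-of-state residence (+5%): $31,100 × 1.05 = $32,655.
Age 65 or older (−$20,000 flat): $32,655 − $20,000 = $12,655.
Victim suffered great bodily injury (+$24,500 flat): $12,655 + $24,500 = $37,155.
Strong family ties in the jurisdiction (−$14,500 flat): $37,155 − $14,500 = $22,655.
$22,655 is within the $850,000 maximum.
$22,655 is at or above the $5,000 minimum.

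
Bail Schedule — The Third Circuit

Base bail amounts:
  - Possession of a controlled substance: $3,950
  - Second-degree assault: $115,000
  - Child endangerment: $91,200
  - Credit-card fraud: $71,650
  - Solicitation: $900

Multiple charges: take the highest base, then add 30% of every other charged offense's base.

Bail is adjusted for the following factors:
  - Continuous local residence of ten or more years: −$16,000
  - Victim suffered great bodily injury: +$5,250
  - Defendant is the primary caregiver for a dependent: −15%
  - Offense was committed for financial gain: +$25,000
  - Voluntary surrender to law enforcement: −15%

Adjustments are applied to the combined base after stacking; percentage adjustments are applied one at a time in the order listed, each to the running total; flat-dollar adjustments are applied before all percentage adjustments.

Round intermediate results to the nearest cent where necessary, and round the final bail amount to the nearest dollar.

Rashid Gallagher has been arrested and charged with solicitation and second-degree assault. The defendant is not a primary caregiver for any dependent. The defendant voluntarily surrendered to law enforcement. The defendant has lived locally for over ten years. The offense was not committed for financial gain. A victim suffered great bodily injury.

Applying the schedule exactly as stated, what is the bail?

$88,842

Base amounts from the schedule: solicitation $900; second-degree assault $115,000.
Stacking rule: highest base plus 30% of each additional charge. Highest is second-degree assault at $115,000. Additional: $900 × 30% = $270. Combined base = $115,000 + $270 = $115,270.
Continuous local residence of ten or more years (−$16,000 flat): $115,270 − $16,000 = $99,270.
Victim suffered great bodily injury (+$5,250 flat): $99,270 + $5,250 = $104,520.
Voluntary surrender to law enforcement (−15%): $104,520 × 0.85 = $88,842.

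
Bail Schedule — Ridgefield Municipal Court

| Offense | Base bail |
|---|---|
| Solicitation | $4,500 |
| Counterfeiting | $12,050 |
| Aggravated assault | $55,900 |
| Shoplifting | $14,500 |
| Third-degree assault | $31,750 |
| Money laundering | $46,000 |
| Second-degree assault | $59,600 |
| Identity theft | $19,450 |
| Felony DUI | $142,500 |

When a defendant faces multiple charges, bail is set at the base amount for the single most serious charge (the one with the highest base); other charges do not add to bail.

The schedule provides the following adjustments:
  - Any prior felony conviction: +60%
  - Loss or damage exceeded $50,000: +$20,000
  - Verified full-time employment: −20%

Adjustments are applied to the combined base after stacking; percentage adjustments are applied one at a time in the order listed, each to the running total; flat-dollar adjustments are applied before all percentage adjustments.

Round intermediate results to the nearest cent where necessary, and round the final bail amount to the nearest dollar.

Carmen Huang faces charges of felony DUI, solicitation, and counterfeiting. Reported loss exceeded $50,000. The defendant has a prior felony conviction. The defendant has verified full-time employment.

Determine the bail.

$208,000

Base amounts from the schedule: felony DUI $142,500; solicitation $4,500; counterfeiting $12,050.
Stacking rule: use the highest base only. Highest is felony DUI at $142,500. Combined base = $142,500.
Loss or damage exceeded $50,000 (+$20,000 flat): $142,500 + $20,000 = $162,500.
Any prior felony conviction (+60%): $162,500 × 1.6 = $260,000.
Verified full-time employment (−20%): $260,000 × 0.8 = $208,000.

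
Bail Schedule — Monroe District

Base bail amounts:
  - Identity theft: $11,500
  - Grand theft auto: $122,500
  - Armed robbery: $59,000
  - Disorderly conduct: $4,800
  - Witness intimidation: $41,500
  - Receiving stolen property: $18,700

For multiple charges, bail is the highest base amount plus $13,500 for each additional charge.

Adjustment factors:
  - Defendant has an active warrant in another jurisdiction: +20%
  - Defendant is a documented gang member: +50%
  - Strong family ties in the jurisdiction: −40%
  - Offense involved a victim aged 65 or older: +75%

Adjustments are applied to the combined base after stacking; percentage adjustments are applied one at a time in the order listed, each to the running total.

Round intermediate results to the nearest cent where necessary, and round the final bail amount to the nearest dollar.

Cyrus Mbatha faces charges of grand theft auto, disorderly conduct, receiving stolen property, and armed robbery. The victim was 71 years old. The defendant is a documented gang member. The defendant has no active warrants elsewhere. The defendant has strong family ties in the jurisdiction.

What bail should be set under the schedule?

Base amounts from the schedule: grand theft auto $122,500; disorderly conduct $4,800; receiving stolen property $18,700; armed robbery $59,000.
Stacking rule: highest base plus $13,500 per additional charge. Highest is grand theft auto at $122,500; 3 additional charges → +$40,500. Combined base = $163,000.
Defendant is a documented gang member (+50%): $163,000 × 1.5 = $244,500.
Strong family ties in the jurisdiction (−40%): $244,500 × 0.6 = $146,700.
Offense involved a victim aged 65 or older (+75%): $146,700 × 1.75 = $256,725.

$256,725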